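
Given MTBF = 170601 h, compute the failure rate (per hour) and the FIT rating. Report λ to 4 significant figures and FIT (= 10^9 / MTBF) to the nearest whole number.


Formula: λ = 1 / MTBF; FIT = λ × 1e9 = 1e9 / MTBF
λ = 1 / 170601 ≈ 5.862e-06 failures/hour
FIT = 1e9 / 170601 ≈ 5862 failures per 1e9 hours (nearest whole number)

λ = 5.862e-06 /h, FIT = 5862


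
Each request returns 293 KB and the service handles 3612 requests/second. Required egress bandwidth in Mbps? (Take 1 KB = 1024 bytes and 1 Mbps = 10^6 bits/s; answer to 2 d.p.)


Formula: Mbps = payload_bytes * RPS * 8 / 1e6
Payload per request = 293 KB = 293 * 1024 = 300032 bytes
Total bytes/sec = 300032 * 3612 = 1083715584
Total bits/sec = 1083715584 * 8 = 8669724672
Mbps = 8669724672 / 1e6 = 8669.72

8669.72 Mbps


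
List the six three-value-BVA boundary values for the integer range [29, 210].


Range: [29, 210]
Boundaries: just below min, min, min+1, max-1, max, just above max
Values: [28, 29, 30, 209, 210, 211]

[28, 29, 30, 209, 210, 211]


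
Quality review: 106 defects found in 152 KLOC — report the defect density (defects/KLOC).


Defect density = defects / KLOC
Defect density = 106 / 152
Defect density = 0.697 defects/KLOC

0.697 defects/KLOC


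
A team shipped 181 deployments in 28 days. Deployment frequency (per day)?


Formula: deployments per day = releases / days
= 181 / 28
= 6.464 deploys/day
(equivalently, 45.25 deploys/week)

6.464 deploys/day


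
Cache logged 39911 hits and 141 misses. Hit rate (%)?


Formula: hit rate = hits / (hits + misses) * 100
hit rate = 39911 / (39911 + 141) * 100
hit rate = 39911 / 40052 * 100
hit rate = 99.65%

99.65%


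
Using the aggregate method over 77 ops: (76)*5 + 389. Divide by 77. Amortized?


Formula: Amortized cost = Total cost / Operations
Total cost = (76 * 5) + (1 * 389)
Total cost = 380 + 389 = 769
Amortized = 769 / 77 = 9.987

9.987


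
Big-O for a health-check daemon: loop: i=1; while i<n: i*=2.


Reasoning: i doubles each step so iterations are log2(n)
Complexity: O(log n)

O(log n)


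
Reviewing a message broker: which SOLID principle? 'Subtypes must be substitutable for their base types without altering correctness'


This describes the Liskov Substitution Principle (LSP)

Liskov Substitution Principle (LSP)


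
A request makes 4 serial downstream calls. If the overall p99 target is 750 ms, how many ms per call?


Formula: per_stage = total_budget / stages
per_stage = 750 / 4
per_stage = 187.5 ms

187.5 ms


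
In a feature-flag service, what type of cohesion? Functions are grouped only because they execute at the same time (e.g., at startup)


Reasoning: Related by timing only
Type: Temporal cohesion

Temporal cohesion


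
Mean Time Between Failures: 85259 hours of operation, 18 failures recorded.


Formula: MTBF = Total operating time / Number of failures
MTBF = 85259 / 18
MTBF = 4736.61 hours

4736.61 hours


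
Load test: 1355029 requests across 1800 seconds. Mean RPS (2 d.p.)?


Formula: throughput = requests / seconds
throughput = 1355029 / 1800
throughput = 752.79 requests/second

752.79 requests/second


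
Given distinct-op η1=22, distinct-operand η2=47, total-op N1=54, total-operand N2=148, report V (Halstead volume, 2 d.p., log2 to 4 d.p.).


Formula: V = N * log2(η), where N = N1 + N2 and η = η1 + η2
η = 22 + 47 = 69
N = 54 + 148 = 202
log2(69) ≈ 6.1085
V = 202 * 6.1085 = 1233.92

1233.92


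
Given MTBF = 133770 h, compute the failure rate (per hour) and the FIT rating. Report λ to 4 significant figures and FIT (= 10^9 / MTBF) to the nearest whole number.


Formula: λ = 1 / MTBF; FIT = λ × 1e9 = 1e9 / MTBF
λ = 1 / 133770 ≈ 7.476e-06 failures/hour
FIT = 1e9 / 133770 ≈ 7476 failures per 1e9 hours (nearest whole number)

λ = 7.476e-06 /h, FIT = 7476


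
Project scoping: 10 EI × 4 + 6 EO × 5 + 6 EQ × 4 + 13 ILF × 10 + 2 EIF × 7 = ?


UFP = EI*4 + EO*5 + EQ*4 + ILF*10 + EIF*7
UFP = 10*4 + 6*5 + 6*4 + 13*10 + 2*7
UFP = 40 + 30 + 24 + 130 + 14
UFP = 238

238


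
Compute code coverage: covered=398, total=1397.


Coverage = covered / total * 100
Coverage = 398 / 1397 * 100
Coverage = 28.49%

28.49%


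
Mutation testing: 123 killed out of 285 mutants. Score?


Mutation score = killed / total * 100
Mutation score = 123 / 285 * 100
Mutation score = 43.16%

43.16%


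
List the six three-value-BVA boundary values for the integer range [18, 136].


Range: [18, 136]
Boundaries: just below min, min, min+1, max-1, max, just above max
Values: [17, 18, 19, 135, 136, 137]

[17, 18, 19, 135, 136, 137]


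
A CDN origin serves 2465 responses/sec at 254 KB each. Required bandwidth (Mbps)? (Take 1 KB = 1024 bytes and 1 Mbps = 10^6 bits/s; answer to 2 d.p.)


Formula: Mbps = payload_bytes * RPS * 8 / 1e6
Payload per request = 254 KB = 254 * 1024 = 260096 bytes
Total bytes/sec = 260096 * 2465 = 641136640
Total bits/sec = 641136640 * 8 = 5129093120
Mbps = 5129093120 / 1e6 = 5129.09

5129.09 Mbps


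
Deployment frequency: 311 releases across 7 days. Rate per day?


Formula: deployments per day = releases / days
= 311 / 7
= 44.429 deploys/day
(equivalently, 311.0 deploys/week)

44.429 deploys/day


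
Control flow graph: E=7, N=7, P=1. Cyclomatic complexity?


Formula: V(G) = E - N + 2P
V(G) = 7 - 7 + 2*1
V(G) = 0 + 2
V(G) = 2

2


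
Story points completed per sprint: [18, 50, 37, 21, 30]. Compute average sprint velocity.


Formula: Avg velocity = Total points / Number of sprints
Points: [18, 50, 37, 21, 30]
Sum = 18 + 50 + 37 + 21 + 30 = 156
Avg velocity = 156 / 5 = 31.2 points/sprint

31.2 points/sprint


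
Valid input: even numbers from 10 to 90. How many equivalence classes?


Constraint: even integers in [10, 90]
Class 1: x < 10 — out-of-range invalid
Class 2: x in [10,90] but odd — wrong type invalid
Class 3: x in [10,90] and even — valid
Class 4: x > 90 — out-of-range invalid
Total equivalence classes: 4

4 equivalence classes


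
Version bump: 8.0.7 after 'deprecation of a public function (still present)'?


Current: 8.0.7
Change category: 'deprecation of a public function (still present)' → minor bump
SemVer rule: minor bump → increment MINOR, reset PATCH to 0 (MAJOR unchanged)
New: 8.1.0

8.1.0


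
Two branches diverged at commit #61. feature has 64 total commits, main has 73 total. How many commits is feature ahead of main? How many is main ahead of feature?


Common ancestor: commit #61
feature commits after divergence: 64 - 61 = 3
main commits after divergence: 73 - 61 = 12
feature is 3 commits ahead of main
main is 12 commits ahead of feature

feature ahead: 3, main ahead: 12


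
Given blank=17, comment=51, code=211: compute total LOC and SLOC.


Total LOC = blank + comment + code
Total LOC = 17 + 51 + 211 = 279
SLOC (source only) = code = 211

Total LOC: 279, SLOC: 211


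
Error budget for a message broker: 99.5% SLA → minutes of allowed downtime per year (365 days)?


Formula: allowed downtime = period * (100 - SLA) / 100
Period (year (365 days)) = 525600 minutes
Unavailability fraction = (100 - 99.5) / 100
Allowed downtime = 525600 * (100 - 99.5) / 100
Allowed downtime = 2628.0 minutes

2628.0 minutes


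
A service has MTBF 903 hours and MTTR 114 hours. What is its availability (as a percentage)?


Availability = MTBF / (MTBF + MTTR)
Availability = 903 / (903 + 114)
Availability = 903 / 1017
Availability = 88.7906%

88.7906%


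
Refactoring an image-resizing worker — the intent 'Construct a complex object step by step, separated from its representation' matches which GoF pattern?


This matches the Builder pattern

Builder


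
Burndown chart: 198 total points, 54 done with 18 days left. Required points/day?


Formula: Required rate = Remaining points / Days left
Remaining = 198 - 54 = 144 points
Required rate = 144 / 18 = 8.0 points/day

8.0 points/day


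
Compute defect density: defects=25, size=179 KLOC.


Defect density = defects / KLOC
Defect density = 25 / 179
Defect density = 0.14 defects/KLOC

0.14 defects/KLOC


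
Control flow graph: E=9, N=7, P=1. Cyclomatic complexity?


Formula: V(G) = E - N + 2P
V(G) = 9 - 7 + 2*1
V(G) = 2 + 2
V(G) = 4

4


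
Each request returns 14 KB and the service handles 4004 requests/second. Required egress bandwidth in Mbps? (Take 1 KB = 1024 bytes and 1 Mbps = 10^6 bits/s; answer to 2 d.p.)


Formula: Mbps = payload_bytes * RPS * 8 / 1e6
Payload per request = 14 KB = 14 * 1024 = 14336 bytes
Total bytes/sec = 14336 * 4004 = 57401344
Total bits/sec = 57401344 * 8 = 459210752
Mbps = 459210752 / 1e6 = 459.21

459.21 Mbps


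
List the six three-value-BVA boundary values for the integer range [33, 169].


Range: [33, 169]
Boundaries: just below min, min, min+1, max-1, max, just above max
Values: [32, 33, 34, 168, 169, 170]

[32, 33, 34, 168, 169, 170]


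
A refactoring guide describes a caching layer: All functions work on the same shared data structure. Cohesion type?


Reasoning: Functions share data
Type: Communicational cohesion

Communicational cohesion


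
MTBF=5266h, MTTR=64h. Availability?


Availability = MTBF / (MTBF + MTTR)
Availability = 5266 / (5266 + 64)
Availability = 5266 / 5330
Availability = 98.7992%

98.7992%


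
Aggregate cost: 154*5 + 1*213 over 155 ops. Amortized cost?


Formula: Amortized cost = Total cost / Operations
Total cost = (154 * 5) + (1 * 213)
Total cost = 770 + 213 = 983
Amortized = 983 / 155 = 6.3419

6.3419


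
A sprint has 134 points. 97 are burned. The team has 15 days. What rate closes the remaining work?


Formula: Required rate = Remaining points / Days left
Remaining = 134 - 97 = 37 points
Required rate = 37 / 15 = 2.47 points/day

2.47 points/day


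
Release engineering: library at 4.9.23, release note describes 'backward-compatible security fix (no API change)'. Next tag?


Current: 4.9.23
Change category: 'backward-compatible security fix (no API change)' → patch bump
SemVer rule: patch bump → increment PATCH (MAJOR and MINOR unchanged)
New: 4.9.24

4.9.24


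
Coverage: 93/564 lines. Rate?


Coverage = covered / total * 100
Coverage = 93 / 564 * 100
Coverage = 16.49%

16.49%


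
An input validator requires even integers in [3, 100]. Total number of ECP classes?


Constraint: even integers in [3, 100]
Class 1: x < 3 — out-of-range invalid
Class 2: x in [3,100] but odd — wrong type invalid
Class 3: x in [3,100] and even — valid
Class 4: x > 100 — out-of-range invalid
Total equivalence classes: 4

4 equivalence classes


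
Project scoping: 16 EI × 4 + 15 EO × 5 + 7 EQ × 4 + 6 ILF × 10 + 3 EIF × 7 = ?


UFP = EI*4 + EO*5 + EQ*4 + ILF*10 + EIF*7
UFP = 16*4 + 15*5 + 7*4 + 6*10 + 3*7
UFP = 64 + 75 + 28 + 60 + 21
UFP = 248

248


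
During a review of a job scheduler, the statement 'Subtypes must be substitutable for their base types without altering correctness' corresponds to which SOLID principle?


This describes the Liskov Substitution Principle (LSP)

Liskov Substitution Principle (LSP)


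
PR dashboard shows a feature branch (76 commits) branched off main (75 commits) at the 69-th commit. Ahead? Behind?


Common ancestor: commit #69
feature commits after divergence: 76 - 69 = 7
main commits after divergence: 75 - 69 = 6
feature is 7 commits ahead of main
main is 6 commits ahead of feature

feature ahead: 7, main ahead: 6


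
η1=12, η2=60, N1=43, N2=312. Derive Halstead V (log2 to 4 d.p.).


Formula: V = N * log2(η), where N = N1 + N2 and η = η1 + η2
η = 12 + 60 = 72
N = 43 + 312 = 355
log2(72) ≈ 6.1699
V = 355 * 6.1699 = 2190.31

2190.31


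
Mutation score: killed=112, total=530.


Mutation score = killed / total * 100
Mutation score = 112 / 530 * 100
Mutation score = 21.13%

21.13%


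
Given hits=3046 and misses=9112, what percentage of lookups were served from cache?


Formula: hit rate = hits / (hits + misses) * 100
hit rate = 3046 / (3046 + 9112) * 100
hit rate = 3046 / 12158 * 100
hit rate = 25.05%

25.05%


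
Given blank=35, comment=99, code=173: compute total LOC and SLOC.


Total LOC = blank + comment + code
Total LOC = 35 + 99 + 173 = 307
SLOC (source only) = code = 173

Total LOC: 307, SLOC: 173


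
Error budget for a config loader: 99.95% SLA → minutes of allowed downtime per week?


Formula: allowed downtime = period * (100 - SLA) / 100
Period (week) = 10080 minutes
Unavailability fraction = (100 - 99.95) / 100
Allowed downtime = 10080 * (100 - 99.95) / 100
Allowed downtime = 5.04 minutes

5.04 minutes


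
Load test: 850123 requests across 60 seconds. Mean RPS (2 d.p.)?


Formula: throughput = requests / seconds
throughput = 850123 / 60
throughput = 14168.72 requests/second

14168.72 requests/second


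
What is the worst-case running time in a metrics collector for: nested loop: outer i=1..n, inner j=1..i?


Reasoning: triangle: n(n+1)/2 ~ n^2/2
Complexity: O(n^2)

O(n^2)


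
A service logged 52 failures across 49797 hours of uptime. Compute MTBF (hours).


Formula: MTBF = Total operating time / Number of failures
MTBF = 49797 / 52
MTBF = 957.63 hours

957.63 hours


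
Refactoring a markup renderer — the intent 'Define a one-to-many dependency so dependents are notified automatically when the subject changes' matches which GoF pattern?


This matches the Observer pattern

Observer


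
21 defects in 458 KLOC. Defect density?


Defect density = defects / KLOC
Defect density = 21 / 458
Defect density = 0.046 defects/KLOC

0.046 defects/KLOC


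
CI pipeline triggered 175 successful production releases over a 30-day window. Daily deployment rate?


Formula: deployments per day = releases / days
= 175 / 30
= 5.833 deploys/day
(equivalently, 40.83 deploys/week)

5.833 deploys/day


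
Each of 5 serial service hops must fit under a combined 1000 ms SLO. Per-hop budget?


Formula: per_stage = total_budget / stages
per_stage = 1000 / 5
per_stage = 200.0 ms

200.0 ms


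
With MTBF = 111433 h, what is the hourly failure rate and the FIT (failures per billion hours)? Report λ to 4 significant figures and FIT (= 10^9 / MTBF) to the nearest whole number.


Formula: λ = 1 / MTBF; FIT = λ × 1e9 = 1e9 / MTBF
λ = 1 / 111433 ≈ 8.974e-06 failures/hour
FIT = 1e9 / 111433 ≈ 8974 failures per 1e9 hours (nearest whole number)

λ = 8.974e-06 /h, FIT = 8974


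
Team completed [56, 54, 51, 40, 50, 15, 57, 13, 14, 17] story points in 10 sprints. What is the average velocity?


Formula: Avg velocity = Total points / Number of sprints
Points: [56, 54, 51, 40, 50, 15, 57, 13, 14, 17]
Sum = 56 + 54 + 51 + 40 + 50 + 15 + 57 + 13 + 14 + 17 = 367
Avg velocity = 367 / 10 = 36.7 points/sprint

36.7 points/sprint


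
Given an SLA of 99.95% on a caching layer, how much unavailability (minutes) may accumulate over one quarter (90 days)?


Formula: allowed downtime = period * (100 - SLA) / 100
Period (quarter (90 days)) = 129600 minutes
Unavailability fraction = (100 - 99.95) / 100
Allowed downtime = 129600 * (100 - 99.95) / 100
Allowed downtime = 64.8 minutes

64.8 minutes


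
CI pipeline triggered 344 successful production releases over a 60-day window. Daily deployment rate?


Formula: deployments per day = releases / days
= 344 / 60
= 5.733 deploys/day
(equivalently, 40.13 deploys/week)

5.733 deploys/day


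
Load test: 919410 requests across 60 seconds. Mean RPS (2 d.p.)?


Formula: throughput = requests / seconds
throughput = 919410 / 60
throughput = 15323.5 requests/second

15323.5 requests/second


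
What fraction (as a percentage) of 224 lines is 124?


Coverage = covered / total * 100
Coverage = 124 / 224 * 100
Coverage = 55.36%

55.36%


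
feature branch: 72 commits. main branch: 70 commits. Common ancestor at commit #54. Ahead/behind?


Common ancestor: commit #54
feature commits after divergence: 72 - 54 = 18
main commits after divergence: 70 - 54 = 16
feature is 18 commits ahead of main
main is 16 commits ahead of feature

feature ahead: 18, main ahead: 16


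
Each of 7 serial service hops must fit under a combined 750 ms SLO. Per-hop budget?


Formula: per_stage = total_budget / stages
per_stage = 750 / 7
per_stage = 107.14 ms

107.14 ms


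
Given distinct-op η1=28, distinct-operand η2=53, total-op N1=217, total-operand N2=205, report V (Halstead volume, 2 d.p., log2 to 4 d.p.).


Formula: V = N * log2(η), where N = N1 + N2 and η = η1 + η2
η = 28 + 53 = 81
N = 217 + 205 = 422
log2(81) ≈ 6.3399
V = 422 * 6.3399 = 2675.44

2675.44


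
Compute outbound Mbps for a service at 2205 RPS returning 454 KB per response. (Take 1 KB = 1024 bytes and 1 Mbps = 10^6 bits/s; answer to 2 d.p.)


Formula: Mbps = payload_bytes * RPS * 8 / 1e6
Payload per request = 454 KB = 454 * 1024 = 464896 bytes
Total bytes/sec = 464896 * 2205 = 1025095680
Total bits/sec = 1025095680 * 8 = 8200765440
Mbps = 8200765440 / 1e6 = 8200.77

8200.77 Mbps


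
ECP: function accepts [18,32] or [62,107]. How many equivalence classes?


Valid ranges: [18,32] and [62,107]
Class 1: x < 18 — invalid
Class 2: 18 ≤ x ≤ 32 — valid
Class 3: 32 < x < 62 — invalid (gap between ranges)
Class 4: 62 ≤ x ≤ 107 — valid
Class 5: x > 107 — invalid
Total equivalence classes: 5

5 equivalence classes


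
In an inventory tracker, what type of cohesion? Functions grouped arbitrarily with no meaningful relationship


Reasoning: Worst: random grouping
Type: Coincidental cohesion

Coincidental cohesion


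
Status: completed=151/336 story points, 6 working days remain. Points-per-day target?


Formula: Required rate = Remaining points / Days left
Remaining = 336 - 151 = 185 points
Required rate = 185 / 6 = 30.83 points/day

30.83 points/day


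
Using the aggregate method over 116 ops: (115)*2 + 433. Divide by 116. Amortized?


Formula: Amortized cost = Total cost / Operations
Total cost = (115 * 2) + (1 * 433)
Total cost = 230 + 433 = 663
Amortized = 663 / 116 = 5.7155

5.7155


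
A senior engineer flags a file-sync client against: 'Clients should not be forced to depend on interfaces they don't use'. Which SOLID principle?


This describes the Interface Segregation Principle (ISP)

Interface Segregation Principle (ISP)


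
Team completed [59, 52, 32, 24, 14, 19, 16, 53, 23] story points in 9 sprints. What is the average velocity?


Formula: Avg velocity = Total points / Number of sprints
Points: [59, 52, 32, 24, 14, 19, 16, 53, 23]
Sum = 59 + 52 + 32 + 24 + 14 + 19 + 16 + 53 + 23 = 292
Avg velocity = 292 / 9 = 32.44 points/sprint

32.44 points/sprint


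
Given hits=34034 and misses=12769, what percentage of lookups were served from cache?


Formula: hit rate = hits / (hits + misses) * 100
hit rate = 34034 / (34034 + 12769) * 100
hit rate = 34034 / 46803 * 100
hit rate = 72.72%

72.72%


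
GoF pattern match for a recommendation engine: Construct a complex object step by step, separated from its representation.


This matches the Builder pattern

Builder


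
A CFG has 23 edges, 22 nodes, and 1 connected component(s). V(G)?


Formula: V(G) = E - N + 2P
V(G) = 23 - 22 + 2*1
V(G) = 1 + 2
V(G) = 3

3


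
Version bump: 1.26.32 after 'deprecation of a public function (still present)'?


Current: 1.26.32
Change category: 'deprecation of a public function (still present)' → minor bump
SemVer rule: minor bump → increment MINOR, reset PATCH to 0 (MAJOR unchanged)
New: 1.27.0

1.27.0


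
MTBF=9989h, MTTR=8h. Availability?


Availability = MTBF / (MTBF + MTTR)
Availability = 9989 / (9989 + 8)
Availability = 9989 / 9997
Availability = 99.92%

99.92%


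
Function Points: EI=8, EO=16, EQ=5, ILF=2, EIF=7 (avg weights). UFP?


UFP = EI*4 + EO*5 + EQ*4 + ILF*10 + EIF*7
UFP = 8*4 + 16*5 + 5*4 + 2*10 + 7*7
UFP = 32 + 80 + 20 + 20 + 49
UFP = 201

201


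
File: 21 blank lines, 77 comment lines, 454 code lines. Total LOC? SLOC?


Total LOC = blank + comment + code
Total LOC = 21 + 77 + 454 = 552
SLOC (source only) = code = 454

Total LOC: 552, SLOC: 454


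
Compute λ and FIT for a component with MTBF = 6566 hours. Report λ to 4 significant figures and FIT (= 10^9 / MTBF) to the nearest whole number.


Formula: λ = 1 / MTBF; FIT = λ × 1e9 = 1e9 / MTBF
λ = 1 / 6566 ≈ 1.523e-04 failures/hour
FIT = 1e9 / 6566 ≈ 152300 failures per 1e9 hours (nearest whole number)

λ = 1.523e-04 /h, FIT = 152300


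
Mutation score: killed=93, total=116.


Mutation score = killed / total * 100
Mutation score = 93 / 116 * 100
Mutation score = 80.17%

80.17%


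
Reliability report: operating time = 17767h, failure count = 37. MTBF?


Formula: MTBF = Total operating time / Number of failures
MTBF = 17767 / 37
MTBF = 480.19 hours

480.19 hours


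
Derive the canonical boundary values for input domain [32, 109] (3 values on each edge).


Range: [32, 109]
Boundaries: just below min, min, min+1, max-1, max, just above max
Values: [31, 32, 33, 108, 109, 110]

[31, 32, 33, 108, 109, 110]


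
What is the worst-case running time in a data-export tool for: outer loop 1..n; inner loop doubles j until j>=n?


Reasoning: linear outer times logarithmic inner
Complexity: O(n log n)

O(n log n)


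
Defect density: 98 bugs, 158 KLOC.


Defect density = defects / KLOC
Defect density = 98 / 158
Defect density = 0.62 defects/KLOC

0.62 defects/KLOC


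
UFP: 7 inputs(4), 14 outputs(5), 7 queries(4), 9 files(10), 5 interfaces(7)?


UFP = EI*4 + EO*5 + EQ*4 + ILF*10 + EIF*7
UFP = 7*4 + 14*5 + 7*4 + 9*10 + 5*7
UFP = 28 + 70 + 28 + 90 + 35
UFP = 251

251


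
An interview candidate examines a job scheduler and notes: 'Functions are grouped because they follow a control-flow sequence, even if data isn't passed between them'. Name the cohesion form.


Reasoning: Grouped by order of execution within a routine, not by data flow
Type: Procedural cohesion

Procedural cohesion


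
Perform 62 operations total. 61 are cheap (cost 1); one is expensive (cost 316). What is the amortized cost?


Formula: Amortized cost = Total cost / Operations
Total cost = (61 * 1) + (1 * 316)
Total cost = 61 + 316 = 377
Amortized = 377 / 62 = 6.0806

6.0806


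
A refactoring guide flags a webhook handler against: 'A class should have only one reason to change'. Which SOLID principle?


This describes the Single Responsibility Principle (SRP)

Single Responsibility Principle (SRP)


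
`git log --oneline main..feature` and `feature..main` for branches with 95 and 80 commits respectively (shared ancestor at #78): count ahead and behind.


Common ancestor: commit #78
feature commits after divergence: 95 - 78 = 17
main commits after divergence: 80 - 78 = 2
feature is 17 commits ahead of main
main is 2 commits ahead of feature

feature ahead: 17, main ahead: 2


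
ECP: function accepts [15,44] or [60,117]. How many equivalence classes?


Valid ranges: [15,44] and [60,117]
Class 1: x < 15 — invalid
Class 2: 15 ≤ x ≤ 44 — valid
Class 3: 44 < x < 60 — invalid (gap between ranges)
Class 4: 60 ≤ x ≤ 117 — valid
Class 5: x > 117 — invalid
Total equivalence classes: 5

5 equivalence classes


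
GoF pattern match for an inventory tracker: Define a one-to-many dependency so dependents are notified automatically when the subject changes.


This matches the Observer pattern

Observer


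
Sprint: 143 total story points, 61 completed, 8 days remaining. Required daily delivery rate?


Formula: Required rate = Remaining points / Days left
Remaining = 143 - 61 = 82 points
Required rate = 82 / 8 = 10.25 points/day

10.25 points/day


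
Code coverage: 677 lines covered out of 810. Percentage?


Coverage = covered / total * 100
Coverage = 677 / 810 * 100
Coverage = 83.58%

83.58%


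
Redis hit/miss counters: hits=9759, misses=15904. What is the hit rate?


Formula: hit rate = hits / (hits + misses) * 100
hit rate = 9759 / (9759 + 15904) * 100
hit rate = 9759 / 25663 * 100
hit rate = 38.03%

38.03%


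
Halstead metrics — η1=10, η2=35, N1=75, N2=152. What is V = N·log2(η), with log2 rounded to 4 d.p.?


Formula: V = N * log2(η), where N = N1 + N2 and η = η1 + η2
η = 10 + 35 = 45
N = 75 + 152 = 227
log2(45) ≈ 5.4919
V = 227 * 5.4919 = 1246.66

1246.66


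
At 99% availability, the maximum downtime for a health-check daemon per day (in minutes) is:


Formula: allowed downtime = period * (100 - SLA) / 100
Period (day) = 1440 minutes
Unavailability fraction = (100 - 99.0) / 100
Allowed downtime = 1440 * (100 - 99.0) / 100
Allowed downtime = 14.4 minutes

14.4 minutes


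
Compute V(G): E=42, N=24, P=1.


Formula: V(G) = E - N + 2P
V(G) = 42 - 24 + 2*1
V(G) = 18 + 2
V(G) = 20

20


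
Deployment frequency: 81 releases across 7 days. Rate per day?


Formula: deployments per day = releases / days
= 81 / 7
= 11.571 deploys/day
(equivalently, 81.0 deploys/week)

11.571 deploys/day


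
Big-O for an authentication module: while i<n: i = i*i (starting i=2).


Reasoning: squaring drives double-exponential growth; iterations ~ log log n
Complexity: O(log log n)

O(log log n)


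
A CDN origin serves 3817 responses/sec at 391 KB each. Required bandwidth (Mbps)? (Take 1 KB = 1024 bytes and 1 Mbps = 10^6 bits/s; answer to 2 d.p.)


Formula: Mbps = payload_bytes * RPS * 8 / 1e6
Payload per request = 391 KB = 391 * 1024 = 400384 bytes
Total bytes/sec = 400384 * 3817 = 1528265728
Total bits/sec = 1528265728 * 8 = 12226125824
Mbps = 12226125824 / 1e6 = 12226.13

12226.13 Mbps


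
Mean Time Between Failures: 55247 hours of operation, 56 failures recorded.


Formula: MTBF = Total operating time / Number of failures
MTBF = 55247 / 56
MTBF = 986.55 hours

986.55 hours


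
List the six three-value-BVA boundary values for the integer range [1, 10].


Range: [1, 10]
Boundaries: just below min, min, min+1, max-1, max, just above max
Values: [0, 1, 2, 9, 10, 11]

[0, 1, 2, 9, 10, 11]


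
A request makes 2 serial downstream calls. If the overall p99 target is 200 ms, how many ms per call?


Formula: per_stage = total_budget / stages
per_stage = 200 / 2
per_stage = 100.0 ms

100.0 ms


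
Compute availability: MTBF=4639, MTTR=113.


Availability = MTBF / (MTBF + MTTR)
Availability = 4639 / (4639 + 113)
Availability = 4639 / 4752
Availability = 97.6221%

97.6221%


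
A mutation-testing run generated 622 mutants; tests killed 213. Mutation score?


Mutation score = killed / total * 100
Mutation score = 213 / 622 * 100
Mutation score = 34.24%

34.24%


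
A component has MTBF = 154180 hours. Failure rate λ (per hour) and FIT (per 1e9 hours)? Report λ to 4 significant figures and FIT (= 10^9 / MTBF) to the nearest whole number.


Formula: λ = 1 / MTBF; FIT = λ × 1e9 = 1e9 / MTBF
λ = 1 / 154180 ≈ 6.486e-06 failures/hour
FIT = 1e9 / 154180 ≈ 6486 failures per 1e9 hours (nearest whole number)

λ = 6.486e-06 /h, FIT = 6486


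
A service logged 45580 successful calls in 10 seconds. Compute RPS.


Formula: throughput = requests / seconds
throughput = 45580 / 10
throughput = 4558.0 requests/second

4558.0 requests/second


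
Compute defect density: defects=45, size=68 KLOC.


Defect density = defects / KLOC
Defect density = 45 / 68
Defect density = 0.662 defects/KLOC

0.662 defects/KLOC


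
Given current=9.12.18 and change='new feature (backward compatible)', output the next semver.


Current: 9.12.18
Change category: 'new feature (backward compatible)' → minor bump
SemVer rule: minor bump → increment MINOR, reset PATCH to 0 (MAJOR unchanged)
New: 9.13.0

9.13.0


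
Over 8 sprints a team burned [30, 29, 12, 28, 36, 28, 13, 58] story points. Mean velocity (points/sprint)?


Formula: Avg velocity = Total points / Number of sprints
Points: [30, 29, 12, 28, 36, 28, 13, 58]
Sum = 30 + 29 + 12 + 28 + 36 + 28 + 13 + 58 = 234
Avg velocity = 234 / 8 = 29.25 points/sprint

29.25 points/sprint


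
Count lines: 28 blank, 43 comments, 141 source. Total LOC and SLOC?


Total LOC = blank + comment + code
Total LOC = 28 + 43 + 141 = 212
SLOC (source only) = code = 141

Total LOC: 212, SLOC: 141


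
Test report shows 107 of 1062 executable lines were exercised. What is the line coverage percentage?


Coverage = covered / total * 100
Coverage = 107 / 1062 * 100
Coverage = 10.08%

10.08%


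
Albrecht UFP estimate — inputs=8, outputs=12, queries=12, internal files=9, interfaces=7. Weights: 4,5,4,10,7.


UFP = EI*4 + EO*5 + EQ*4 + ILF*10 + EIF*7
UFP = 8*4 + 12*5 + 12*4 + 9*10 + 7*7
UFP = 32 + 60 + 48 + 90 + 49
UFP = 279

279


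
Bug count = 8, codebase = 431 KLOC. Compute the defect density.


Defect density = defects / KLOC
Defect density = 8 / 431
Defect density = 0.019 defects/KLOC

0.019 defects/KLOC


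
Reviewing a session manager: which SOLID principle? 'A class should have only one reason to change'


This describes the Single Responsibility Principle (SRP)

Single Responsibility Principle (SRP)


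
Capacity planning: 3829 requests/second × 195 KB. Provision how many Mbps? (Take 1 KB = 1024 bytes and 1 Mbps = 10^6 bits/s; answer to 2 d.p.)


Formula: Mbps = payload_bytes * RPS * 8 / 1e6
Payload per request = 195 KB = 195 * 1024 = 199680 bytes
Total bytes/sec = 199680 * 3829 = 764574720
Total bits/sec = 764574720 * 8 = 6116597760
Mbps = 6116597760 / 1e6 = 6116.6

6116.6 Mbps


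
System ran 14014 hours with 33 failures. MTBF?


Formula: MTBF = Total operating time / Number of failures
MTBF = 14014 / 33
MTBF = 424.67 hours

424.67 hours


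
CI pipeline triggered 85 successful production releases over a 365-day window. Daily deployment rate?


Formula: deployments per day = releases / days
= 85 / 365
= 0.233 deploys/day
(equivalently, 1.63 deploys/week)

0.233 deploys/day


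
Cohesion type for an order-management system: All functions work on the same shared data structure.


Reasoning: Functions share data
Type: Communicational cohesion

Communicational cohesion


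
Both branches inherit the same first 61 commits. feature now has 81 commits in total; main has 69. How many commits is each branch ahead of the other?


Common ancestor: commit #61
feature commits after divergence: 81 - 61 = 20
main commits after divergence: 69 - 61 = 8
feature is 20 commits ahead of main
main is 8 commits ahead of feature

feature ahead: 20, main ahead: 8


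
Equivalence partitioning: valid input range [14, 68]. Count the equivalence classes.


Valid range: [14, 68]
Class 1: x < 14 — invalid
Class 2: 14 ≤ x ≤ 68 — valid
Class 3: x > 68 — invalid
Total equivalence classes: 3

3 equivalence classes


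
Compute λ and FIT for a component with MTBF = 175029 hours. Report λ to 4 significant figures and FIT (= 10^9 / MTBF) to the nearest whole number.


Formula: λ = 1 / MTBF; FIT = λ × 1e9 = 1e9 / MTBF
λ = 1 / 175029 ≈ 5.713e-06 failures/hour
FIT = 1e9 / 175029 ≈ 5713 failures per 1e9 hours (nearest whole number)

λ = 5.713e-06 /h, FIT = 5713


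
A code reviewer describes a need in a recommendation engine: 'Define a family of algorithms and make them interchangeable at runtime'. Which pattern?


This matches the Strategy pattern

Strategy


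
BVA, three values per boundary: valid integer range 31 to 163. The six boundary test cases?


Range: [31, 163]
Boundaries: just below min, min, min+1, max-1, max, just above max
Values: [30, 31, 32, 162, 163, 164]

[30, 31, 32, 162, 163, 164]


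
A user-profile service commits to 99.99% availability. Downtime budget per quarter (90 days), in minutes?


Formula: allowed downtime = period * (100 - SLA) / 100
Period (quarter (90 days)) = 129600 minutes
Unavailability fraction = (100 - 99.99) / 100
Allowed downtime = 129600 * (100 - 99.99) / 100
Allowed downtime = 12.96 minutes

12.96 minutes


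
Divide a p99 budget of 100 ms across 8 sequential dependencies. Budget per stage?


Formula: per_stage = total_budget / stages
per_stage = 100 / 8
per_stage = 12.5 ms

12.5 ms


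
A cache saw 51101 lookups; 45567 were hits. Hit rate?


Formula: hit rate = hits / (hits + misses) * 100
hit rate = 45567 / (45567 + 5534) * 100
hit rate = 45567 / 51101 * 100
hit rate = 89.17%

89.17%


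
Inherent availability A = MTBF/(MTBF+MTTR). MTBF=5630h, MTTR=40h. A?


Availability = MTBF / (MTBF + MTTR)
Availability = 5630 / (5630 + 40)
Availability = 5630 / 5670
Availability = 99.2945%

99.2945%


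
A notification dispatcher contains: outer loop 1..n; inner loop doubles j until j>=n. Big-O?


Reasoning: linear outer times logarithmic inner
Complexity: O(n log n)

O(n log n)


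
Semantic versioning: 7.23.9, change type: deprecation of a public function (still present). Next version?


Current: 7.23.9
Change category: 'deprecation of a public function (still present)' → minor bump
SemVer rule: minor bump → increment MINOR, reset PATCH to 0 (MAJOR unchanged)
New: 7.24.0

7.24.0


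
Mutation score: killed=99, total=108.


Mutation score = killed / total * 100
Mutation score = 99 / 108 * 100
Mutation score = 91.67%

91.67%


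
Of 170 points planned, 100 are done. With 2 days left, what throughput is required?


Formula: Required rate = Remaining points / Days left
Remaining = 170 - 100 = 70 points
Required rate = 70 / 2 = 35.0 points/day

35.0 points/day


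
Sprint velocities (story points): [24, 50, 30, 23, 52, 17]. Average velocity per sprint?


Formula: Avg velocity = Total points / Number of sprints
Points: [24, 50, 30, 23, 52, 17]
Sum = 24 + 50 + 30 + 23 + 52 + 17 = 196
Avg velocity = 196 / 6 = 32.67 points/sprint

32.67 points/sprint


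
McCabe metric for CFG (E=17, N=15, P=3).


Formula: V(G) = E - N + 2P
V(G) = 17 - 15 + 2*3
V(G) = 2 + 6
V(G) = 8

8


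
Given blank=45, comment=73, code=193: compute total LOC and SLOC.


Total LOC = blank + comment + code
Total LOC = 45 + 73 + 193 = 311
SLOC (source only) = code = 193

Total LOC: 311, SLOC: 193


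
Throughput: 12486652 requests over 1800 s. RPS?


Formula: throughput = requests / seconds
throughput = 12486652 / 1800
throughput = 6937.03 requests/second

6937.03 requests/second


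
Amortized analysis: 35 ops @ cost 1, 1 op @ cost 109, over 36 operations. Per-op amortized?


Formula: Amortized cost = Total cost / Operations
Total cost = (35 * 1) + (1 * 109)
Total cost = 35 + 109 = 144
Amortized = 144 / 36 = 4.0

4.0


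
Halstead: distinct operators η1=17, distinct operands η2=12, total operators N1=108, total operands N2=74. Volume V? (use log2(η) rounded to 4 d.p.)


Formula: V = N * log2(η), where N = N1 + N2 and η = η1 + η2
η = 17 + 12 = 29
N = 108 + 74 = 182
log2(29) ≈ 4.8580
V = 182 * 4.8580 = 884.16

884.16


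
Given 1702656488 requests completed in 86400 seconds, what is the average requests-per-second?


Formula: throughput = requests / seconds
throughput = 1702656488 / 86400
throughput = 19706.67 requests/second

19706.67 requests/second


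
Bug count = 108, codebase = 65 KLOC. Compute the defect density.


Defect density = defects / KLOC
Defect density = 108 / 65
Defect density = 1.662 defects/KLOC

1.662 defects/KLOC


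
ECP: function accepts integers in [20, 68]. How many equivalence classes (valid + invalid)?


Valid range: [20, 68]
Class 1: x < 20 — invalid
Class 2: 20 ≤ x ≤ 68 — valid
Class 3: x > 68 — invalid
Total equivalence classes: 3

3 equivalence classes


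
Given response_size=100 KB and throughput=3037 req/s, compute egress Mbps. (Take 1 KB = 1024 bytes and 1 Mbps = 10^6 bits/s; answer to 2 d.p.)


Formula: Mbps = payload_bytes * RPS * 8 / 1e6
Payload per request = 100 KB = 100 * 1024 = 102400 bytes
Total bytes/sec = 102400 * 3037 = 310988800
Total bits/sec = 310988800 * 8 = 2487910400
Mbps = 2487910400 / 1e6 = 2487.91

2487.91 Mbps


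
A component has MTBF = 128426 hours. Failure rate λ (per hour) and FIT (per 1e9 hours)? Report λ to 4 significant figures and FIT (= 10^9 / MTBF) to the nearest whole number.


Formula: λ = 1 / MTBF; FIT = λ × 1e9 = 1e9 / MTBF
λ = 1 / 128426 ≈ 7.787e-06 failures/hour
FIT = 1e9 / 128426 ≈ 7787 failures per 1e9 hours (nearest whole number)

λ = 7.787e-06 /h, FIT = 7787


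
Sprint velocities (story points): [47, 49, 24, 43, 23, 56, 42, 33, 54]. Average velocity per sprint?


Formula: Avg velocity = Total points / Number of sprints
Points: [47, 49, 24, 43, 23, 56, 42, 33, 54]
Sum = 47 + 49 + 24 + 43 + 23 + 56 + 42 + 33 + 54 = 371
Avg velocity = 371 / 9 = 41.22 points/sprint

41.22 points/sprint


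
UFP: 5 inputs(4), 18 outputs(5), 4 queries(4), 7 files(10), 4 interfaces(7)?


UFP = EI*4 + EO*5 + EQ*4 + ILF*10 + EIF*7
UFP = 5*4 + 18*5 + 4*4 + 7*10 + 4*7
UFP = 20 + 90 + 16 + 70 + 28
UFP = 224

224


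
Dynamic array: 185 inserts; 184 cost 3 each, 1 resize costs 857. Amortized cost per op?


Formula: Amortized cost = Total cost / Operations
Total cost = (184 * 3) + (1 * 857)
Total cost = 552 + 857 = 1409
Amortized = 1409 / 185 = 7.6162

7.6162


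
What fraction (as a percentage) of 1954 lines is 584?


Coverage = covered / total * 100
Coverage = 584 / 1954 * 100
Coverage = 29.89%

29.89%


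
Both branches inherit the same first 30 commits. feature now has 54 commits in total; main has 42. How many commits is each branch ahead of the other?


Common ancestor: commit #30
feature commits after divergence: 54 - 30 = 24
main commits after divergence: 42 - 30 = 12
feature is 24 commits ahead of main
main is 12 commits ahead of feature

feature ahead: 24, main ahead: 12


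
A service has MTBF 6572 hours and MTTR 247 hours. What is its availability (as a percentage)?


Availability = MTBF / (MTBF + MTTR)
Availability = 6572 / (6572 + 247)
Availability = 6572 / 6819
Availability = 96.3778%

96.3778%


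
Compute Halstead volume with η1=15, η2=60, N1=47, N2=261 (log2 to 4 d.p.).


Formula: V = N * log2(η), where N = N1 + N2 and η = η1 + η2
η = 15 + 60 = 75
N = 47 + 261 = 308
log2(75) ≈ 6.2288
V = 308 * 6.2288 = 1918.47

1918.47


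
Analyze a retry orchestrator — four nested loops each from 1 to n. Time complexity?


Reasoning: four levels of nesting
Complexity: O(n^4)

O(n^4)


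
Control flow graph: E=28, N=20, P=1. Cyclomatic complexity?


Formula: V(G) = E - N + 2P
V(G) = 28 - 20 + 2*1
V(G) = 8 + 2
V(G) = 10

10


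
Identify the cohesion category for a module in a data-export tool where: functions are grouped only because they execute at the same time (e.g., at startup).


Reasoning: Related by timing only
Type: Temporal cohesion

Temporal cohesion


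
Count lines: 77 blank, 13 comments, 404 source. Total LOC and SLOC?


Total LOC = blank + comment + code
Total LOC = 77 + 13 + 404 = 494
SLOC (source only) = code = 404

Total LOC: 494, SLOC: 404


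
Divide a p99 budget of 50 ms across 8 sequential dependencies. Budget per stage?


Formula: per_stage = total_budget / stages
per_stage = 50 / 8
per_stage = 6.25 ms

6.25 ms


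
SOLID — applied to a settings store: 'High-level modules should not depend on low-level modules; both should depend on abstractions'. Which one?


This describes the Dependency Inversion Principle (DIP)

Dependency Inversion Principle (DIP)


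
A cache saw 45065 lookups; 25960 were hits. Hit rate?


Formula: hit rate = hits / (hits + misses) * 100
hit rate = 25960 / (25960 + 19105) * 100
hit rate = 25960 / 45065 * 100
hit rate = 57.61%

57.61%


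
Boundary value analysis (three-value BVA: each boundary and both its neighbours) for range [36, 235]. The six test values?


Range: [36, 235]
Boundaries: just below min, min, min+1, max-1, max, just above max
Values: [35, 36, 37, 234, 235, 236]

[35, 36, 37, 234, 235, 236]
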